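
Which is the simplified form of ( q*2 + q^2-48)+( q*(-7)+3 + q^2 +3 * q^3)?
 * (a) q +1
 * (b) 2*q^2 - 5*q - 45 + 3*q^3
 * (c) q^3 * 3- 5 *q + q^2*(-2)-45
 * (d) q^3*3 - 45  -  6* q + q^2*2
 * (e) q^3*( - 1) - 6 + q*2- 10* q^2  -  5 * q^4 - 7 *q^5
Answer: b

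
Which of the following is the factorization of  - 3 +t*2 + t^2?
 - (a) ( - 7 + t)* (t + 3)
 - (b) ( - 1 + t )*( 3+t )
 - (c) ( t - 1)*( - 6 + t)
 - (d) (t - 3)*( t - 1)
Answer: b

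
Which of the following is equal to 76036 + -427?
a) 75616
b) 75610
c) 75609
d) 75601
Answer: c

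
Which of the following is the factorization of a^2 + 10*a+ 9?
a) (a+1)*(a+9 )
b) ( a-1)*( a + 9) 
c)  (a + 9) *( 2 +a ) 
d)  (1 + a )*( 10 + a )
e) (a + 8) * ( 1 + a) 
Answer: a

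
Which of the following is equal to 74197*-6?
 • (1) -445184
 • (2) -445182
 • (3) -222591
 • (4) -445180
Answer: 2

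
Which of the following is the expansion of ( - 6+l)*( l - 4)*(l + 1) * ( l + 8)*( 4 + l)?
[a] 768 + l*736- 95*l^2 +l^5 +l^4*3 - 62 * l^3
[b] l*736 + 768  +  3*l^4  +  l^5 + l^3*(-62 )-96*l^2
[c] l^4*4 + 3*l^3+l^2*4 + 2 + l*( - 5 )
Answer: b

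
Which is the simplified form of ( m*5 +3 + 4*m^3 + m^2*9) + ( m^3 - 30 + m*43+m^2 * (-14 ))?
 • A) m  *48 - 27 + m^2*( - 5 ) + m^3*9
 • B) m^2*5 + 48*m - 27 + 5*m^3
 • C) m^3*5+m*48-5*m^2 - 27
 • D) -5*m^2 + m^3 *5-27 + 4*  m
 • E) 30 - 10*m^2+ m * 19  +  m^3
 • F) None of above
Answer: C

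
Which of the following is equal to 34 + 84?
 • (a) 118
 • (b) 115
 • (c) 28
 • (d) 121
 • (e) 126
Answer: a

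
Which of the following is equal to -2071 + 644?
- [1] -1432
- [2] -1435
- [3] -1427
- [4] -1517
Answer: 3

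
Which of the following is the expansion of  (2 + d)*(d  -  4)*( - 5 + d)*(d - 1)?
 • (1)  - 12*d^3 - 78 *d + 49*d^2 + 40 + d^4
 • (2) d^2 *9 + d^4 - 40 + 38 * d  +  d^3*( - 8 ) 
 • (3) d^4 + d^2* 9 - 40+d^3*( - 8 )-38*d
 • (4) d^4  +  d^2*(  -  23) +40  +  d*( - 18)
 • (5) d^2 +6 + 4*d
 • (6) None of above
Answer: 2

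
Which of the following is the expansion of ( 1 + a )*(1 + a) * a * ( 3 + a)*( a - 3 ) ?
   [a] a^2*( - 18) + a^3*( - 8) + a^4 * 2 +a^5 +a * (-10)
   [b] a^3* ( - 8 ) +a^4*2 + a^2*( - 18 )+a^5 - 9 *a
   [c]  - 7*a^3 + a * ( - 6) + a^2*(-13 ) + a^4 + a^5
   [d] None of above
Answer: b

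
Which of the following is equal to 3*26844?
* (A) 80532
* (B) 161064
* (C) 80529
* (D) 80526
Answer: A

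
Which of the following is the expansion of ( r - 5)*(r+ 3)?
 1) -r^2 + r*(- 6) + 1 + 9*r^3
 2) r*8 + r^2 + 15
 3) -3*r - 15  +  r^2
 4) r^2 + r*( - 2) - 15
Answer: 4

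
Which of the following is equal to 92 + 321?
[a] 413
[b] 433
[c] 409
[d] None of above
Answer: a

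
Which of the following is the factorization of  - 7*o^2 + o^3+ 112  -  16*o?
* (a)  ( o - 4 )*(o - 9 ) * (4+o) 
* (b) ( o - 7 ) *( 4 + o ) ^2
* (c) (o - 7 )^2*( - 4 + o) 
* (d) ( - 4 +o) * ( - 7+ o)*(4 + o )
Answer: d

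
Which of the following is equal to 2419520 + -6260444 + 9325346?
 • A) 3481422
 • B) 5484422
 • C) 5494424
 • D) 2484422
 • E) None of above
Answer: B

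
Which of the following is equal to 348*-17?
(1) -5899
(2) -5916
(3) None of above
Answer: 2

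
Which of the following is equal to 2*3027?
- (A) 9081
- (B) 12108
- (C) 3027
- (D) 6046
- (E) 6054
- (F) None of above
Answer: E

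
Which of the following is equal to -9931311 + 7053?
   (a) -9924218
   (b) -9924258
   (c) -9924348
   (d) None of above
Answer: b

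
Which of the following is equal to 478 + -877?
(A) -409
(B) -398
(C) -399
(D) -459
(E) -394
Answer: C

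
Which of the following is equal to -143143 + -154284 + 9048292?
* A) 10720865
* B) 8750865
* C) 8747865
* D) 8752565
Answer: B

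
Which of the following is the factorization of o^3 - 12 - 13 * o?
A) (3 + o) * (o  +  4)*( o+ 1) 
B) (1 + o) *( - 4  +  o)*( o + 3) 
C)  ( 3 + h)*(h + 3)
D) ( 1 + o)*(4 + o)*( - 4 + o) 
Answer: B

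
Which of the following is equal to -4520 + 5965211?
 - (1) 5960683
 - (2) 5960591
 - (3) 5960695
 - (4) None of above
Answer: 4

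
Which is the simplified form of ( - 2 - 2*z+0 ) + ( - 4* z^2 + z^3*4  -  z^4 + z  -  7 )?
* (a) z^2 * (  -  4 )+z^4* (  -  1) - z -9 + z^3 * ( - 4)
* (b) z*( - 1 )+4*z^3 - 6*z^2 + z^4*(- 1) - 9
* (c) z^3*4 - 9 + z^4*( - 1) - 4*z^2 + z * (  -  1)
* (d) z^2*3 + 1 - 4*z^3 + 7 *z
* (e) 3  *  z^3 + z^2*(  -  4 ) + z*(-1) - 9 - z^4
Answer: c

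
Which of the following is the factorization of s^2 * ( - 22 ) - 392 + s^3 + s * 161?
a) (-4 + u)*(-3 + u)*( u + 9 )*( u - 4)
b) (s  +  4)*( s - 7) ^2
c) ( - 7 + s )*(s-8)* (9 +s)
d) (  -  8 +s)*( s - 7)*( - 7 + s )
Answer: d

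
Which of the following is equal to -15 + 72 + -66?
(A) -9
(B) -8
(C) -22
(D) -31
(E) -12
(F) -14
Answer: A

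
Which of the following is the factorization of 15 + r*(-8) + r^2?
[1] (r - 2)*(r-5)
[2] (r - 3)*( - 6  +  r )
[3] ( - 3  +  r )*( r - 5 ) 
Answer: 3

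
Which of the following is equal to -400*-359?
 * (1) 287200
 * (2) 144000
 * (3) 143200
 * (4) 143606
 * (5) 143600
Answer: 5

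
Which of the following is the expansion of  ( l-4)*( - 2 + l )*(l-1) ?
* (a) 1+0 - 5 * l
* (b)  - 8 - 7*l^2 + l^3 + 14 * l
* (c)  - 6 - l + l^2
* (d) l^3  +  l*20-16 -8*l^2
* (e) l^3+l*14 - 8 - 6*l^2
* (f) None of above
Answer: b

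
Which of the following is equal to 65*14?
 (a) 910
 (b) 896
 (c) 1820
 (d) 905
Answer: a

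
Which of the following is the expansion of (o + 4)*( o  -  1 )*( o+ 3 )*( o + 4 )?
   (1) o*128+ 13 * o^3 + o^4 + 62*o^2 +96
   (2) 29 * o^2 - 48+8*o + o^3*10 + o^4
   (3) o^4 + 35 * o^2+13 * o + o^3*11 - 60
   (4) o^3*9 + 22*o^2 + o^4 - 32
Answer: 2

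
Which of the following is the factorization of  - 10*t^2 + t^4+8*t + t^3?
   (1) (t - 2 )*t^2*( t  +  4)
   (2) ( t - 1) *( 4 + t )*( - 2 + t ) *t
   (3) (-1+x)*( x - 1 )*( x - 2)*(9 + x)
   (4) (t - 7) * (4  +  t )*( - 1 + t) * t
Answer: 2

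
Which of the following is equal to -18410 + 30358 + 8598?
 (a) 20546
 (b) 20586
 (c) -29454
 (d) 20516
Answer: a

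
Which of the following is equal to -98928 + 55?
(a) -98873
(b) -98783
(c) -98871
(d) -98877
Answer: a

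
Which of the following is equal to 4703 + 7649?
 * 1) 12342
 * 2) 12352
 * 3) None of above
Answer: 2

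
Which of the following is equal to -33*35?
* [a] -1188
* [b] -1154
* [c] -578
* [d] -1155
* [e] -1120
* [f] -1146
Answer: d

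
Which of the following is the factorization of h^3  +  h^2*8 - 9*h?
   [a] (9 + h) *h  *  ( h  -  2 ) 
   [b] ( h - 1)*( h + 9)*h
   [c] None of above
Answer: b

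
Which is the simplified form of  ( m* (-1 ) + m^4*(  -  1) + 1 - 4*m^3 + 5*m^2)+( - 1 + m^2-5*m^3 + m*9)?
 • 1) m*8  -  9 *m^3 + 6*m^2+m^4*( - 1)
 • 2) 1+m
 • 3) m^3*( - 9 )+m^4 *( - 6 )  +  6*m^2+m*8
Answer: 1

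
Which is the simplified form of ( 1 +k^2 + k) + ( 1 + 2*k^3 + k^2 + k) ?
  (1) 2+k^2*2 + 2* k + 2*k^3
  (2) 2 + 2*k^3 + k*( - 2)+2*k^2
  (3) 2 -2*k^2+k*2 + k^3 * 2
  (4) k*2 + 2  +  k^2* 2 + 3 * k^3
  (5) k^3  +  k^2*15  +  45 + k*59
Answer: 1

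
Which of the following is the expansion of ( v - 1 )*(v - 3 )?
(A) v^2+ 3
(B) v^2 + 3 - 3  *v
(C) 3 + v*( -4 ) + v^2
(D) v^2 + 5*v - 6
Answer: C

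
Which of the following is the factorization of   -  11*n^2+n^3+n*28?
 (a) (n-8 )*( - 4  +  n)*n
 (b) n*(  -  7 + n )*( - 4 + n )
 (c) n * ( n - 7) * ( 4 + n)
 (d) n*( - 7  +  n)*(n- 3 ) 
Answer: b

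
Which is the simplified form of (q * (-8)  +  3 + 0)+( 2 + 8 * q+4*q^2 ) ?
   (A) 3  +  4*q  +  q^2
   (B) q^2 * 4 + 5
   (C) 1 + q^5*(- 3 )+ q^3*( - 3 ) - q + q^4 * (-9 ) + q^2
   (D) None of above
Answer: B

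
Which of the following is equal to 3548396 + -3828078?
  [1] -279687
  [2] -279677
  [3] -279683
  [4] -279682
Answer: 4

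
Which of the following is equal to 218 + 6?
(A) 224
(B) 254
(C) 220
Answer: A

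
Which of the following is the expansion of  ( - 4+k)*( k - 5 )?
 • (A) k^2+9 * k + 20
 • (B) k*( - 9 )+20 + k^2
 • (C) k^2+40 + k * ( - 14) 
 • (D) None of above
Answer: B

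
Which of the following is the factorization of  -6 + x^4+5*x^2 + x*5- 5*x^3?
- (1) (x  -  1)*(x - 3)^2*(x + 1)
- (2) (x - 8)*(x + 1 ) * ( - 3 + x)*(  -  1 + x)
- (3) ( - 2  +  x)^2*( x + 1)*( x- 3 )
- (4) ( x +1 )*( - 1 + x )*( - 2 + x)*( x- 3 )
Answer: 4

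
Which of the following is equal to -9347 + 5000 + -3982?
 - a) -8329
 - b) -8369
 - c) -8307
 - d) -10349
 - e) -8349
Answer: a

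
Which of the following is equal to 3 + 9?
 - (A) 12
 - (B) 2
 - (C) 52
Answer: A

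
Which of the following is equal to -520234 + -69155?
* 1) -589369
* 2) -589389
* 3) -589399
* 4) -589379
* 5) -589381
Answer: 2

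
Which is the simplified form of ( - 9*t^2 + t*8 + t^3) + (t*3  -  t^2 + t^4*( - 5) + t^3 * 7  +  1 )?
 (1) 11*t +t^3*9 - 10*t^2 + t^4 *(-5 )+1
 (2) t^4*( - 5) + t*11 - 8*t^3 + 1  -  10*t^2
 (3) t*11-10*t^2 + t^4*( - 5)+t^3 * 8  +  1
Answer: 3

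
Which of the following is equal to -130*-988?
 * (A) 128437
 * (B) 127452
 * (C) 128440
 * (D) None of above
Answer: C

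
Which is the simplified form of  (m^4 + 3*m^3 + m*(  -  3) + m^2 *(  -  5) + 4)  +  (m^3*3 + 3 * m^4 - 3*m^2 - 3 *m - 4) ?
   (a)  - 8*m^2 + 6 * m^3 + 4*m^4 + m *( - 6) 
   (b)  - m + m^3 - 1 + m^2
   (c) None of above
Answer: a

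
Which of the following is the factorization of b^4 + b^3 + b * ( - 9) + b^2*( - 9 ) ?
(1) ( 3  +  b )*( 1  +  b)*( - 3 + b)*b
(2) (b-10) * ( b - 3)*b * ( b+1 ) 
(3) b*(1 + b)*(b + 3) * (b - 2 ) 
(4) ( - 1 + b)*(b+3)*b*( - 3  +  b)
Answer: 1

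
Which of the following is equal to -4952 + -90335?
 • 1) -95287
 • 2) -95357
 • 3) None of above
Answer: 1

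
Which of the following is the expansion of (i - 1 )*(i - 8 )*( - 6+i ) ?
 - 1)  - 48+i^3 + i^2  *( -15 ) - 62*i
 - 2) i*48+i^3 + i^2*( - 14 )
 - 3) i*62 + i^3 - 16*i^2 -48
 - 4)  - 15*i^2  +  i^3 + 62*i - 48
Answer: 4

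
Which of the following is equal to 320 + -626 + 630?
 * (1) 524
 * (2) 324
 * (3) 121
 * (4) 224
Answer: 2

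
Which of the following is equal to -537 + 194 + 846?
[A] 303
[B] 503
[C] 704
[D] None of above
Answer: B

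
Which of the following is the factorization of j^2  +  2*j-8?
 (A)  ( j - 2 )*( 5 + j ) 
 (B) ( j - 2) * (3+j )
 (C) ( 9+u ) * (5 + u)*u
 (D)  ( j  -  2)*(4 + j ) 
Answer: D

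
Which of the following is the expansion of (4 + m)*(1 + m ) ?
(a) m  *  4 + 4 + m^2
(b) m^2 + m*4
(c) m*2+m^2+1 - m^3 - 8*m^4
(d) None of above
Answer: d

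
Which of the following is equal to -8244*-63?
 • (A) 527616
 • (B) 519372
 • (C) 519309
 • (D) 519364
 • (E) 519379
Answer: B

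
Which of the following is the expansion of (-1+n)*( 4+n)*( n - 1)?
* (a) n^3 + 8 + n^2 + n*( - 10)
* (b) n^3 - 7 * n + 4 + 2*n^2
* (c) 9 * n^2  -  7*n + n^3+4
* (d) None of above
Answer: b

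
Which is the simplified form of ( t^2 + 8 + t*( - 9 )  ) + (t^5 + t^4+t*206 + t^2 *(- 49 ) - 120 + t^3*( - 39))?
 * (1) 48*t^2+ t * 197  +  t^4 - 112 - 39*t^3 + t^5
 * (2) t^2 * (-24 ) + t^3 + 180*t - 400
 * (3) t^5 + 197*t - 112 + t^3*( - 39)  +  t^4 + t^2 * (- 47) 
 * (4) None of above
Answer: 4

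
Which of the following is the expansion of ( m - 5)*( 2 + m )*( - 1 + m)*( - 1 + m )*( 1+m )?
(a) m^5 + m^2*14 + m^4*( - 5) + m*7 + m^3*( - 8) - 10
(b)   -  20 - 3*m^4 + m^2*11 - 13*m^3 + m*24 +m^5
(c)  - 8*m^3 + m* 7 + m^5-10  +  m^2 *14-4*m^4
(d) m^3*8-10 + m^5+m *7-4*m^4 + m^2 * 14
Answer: c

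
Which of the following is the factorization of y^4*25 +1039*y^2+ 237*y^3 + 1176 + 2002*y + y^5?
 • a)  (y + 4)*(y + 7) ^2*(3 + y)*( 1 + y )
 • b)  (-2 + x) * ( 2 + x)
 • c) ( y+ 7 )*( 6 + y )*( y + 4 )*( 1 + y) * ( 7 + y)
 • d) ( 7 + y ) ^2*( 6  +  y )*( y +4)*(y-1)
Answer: c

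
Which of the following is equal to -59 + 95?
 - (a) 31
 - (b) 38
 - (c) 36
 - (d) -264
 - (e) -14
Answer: c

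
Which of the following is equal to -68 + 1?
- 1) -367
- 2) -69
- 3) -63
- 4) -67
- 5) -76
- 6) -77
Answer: 4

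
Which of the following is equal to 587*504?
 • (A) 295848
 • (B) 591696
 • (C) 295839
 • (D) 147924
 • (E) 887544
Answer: A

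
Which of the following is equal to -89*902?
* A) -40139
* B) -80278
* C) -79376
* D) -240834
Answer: B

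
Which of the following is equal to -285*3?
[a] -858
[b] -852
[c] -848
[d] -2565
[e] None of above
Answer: e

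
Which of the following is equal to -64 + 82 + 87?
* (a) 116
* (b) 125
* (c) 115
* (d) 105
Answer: d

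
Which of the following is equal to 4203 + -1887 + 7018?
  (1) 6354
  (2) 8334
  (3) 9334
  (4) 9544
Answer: 3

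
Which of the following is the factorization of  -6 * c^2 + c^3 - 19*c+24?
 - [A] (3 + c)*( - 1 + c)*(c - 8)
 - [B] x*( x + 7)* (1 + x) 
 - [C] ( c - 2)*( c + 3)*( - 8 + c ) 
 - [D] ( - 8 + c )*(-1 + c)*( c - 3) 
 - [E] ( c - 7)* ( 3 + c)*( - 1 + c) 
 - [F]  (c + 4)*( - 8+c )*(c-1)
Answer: A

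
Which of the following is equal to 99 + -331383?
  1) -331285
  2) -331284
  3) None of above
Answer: 2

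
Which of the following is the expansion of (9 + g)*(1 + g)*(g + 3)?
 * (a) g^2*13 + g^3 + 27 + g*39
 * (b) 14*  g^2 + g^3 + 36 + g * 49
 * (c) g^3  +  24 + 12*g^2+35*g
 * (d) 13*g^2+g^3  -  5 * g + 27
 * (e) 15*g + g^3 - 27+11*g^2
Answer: a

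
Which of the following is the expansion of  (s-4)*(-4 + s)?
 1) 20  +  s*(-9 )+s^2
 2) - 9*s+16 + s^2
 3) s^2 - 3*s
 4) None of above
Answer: 4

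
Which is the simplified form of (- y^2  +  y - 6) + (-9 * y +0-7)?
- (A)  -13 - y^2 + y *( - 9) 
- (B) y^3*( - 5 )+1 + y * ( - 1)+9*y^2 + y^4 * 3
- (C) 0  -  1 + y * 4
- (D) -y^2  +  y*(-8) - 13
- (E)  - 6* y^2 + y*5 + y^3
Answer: D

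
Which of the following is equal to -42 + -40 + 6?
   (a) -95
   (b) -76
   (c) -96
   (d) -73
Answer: b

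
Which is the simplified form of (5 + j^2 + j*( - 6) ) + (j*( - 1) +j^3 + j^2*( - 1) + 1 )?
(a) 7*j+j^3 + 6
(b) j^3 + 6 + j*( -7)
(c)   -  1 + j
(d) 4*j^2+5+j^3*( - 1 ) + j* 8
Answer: b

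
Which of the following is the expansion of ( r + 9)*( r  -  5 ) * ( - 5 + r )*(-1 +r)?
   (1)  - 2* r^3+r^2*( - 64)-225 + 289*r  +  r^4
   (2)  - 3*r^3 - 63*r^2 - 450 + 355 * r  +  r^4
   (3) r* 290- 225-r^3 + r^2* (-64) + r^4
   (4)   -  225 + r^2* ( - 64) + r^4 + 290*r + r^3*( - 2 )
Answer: 4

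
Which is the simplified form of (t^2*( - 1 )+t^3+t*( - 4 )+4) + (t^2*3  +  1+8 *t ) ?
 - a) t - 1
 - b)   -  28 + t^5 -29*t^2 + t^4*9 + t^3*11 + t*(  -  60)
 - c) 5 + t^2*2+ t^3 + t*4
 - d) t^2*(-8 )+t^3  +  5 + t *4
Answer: c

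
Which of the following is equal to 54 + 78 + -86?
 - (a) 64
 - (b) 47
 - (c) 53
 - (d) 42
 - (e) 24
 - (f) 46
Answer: f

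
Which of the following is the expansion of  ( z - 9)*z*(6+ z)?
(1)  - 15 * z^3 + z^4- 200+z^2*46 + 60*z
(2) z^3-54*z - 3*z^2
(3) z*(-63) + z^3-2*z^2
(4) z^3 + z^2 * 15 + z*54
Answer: 2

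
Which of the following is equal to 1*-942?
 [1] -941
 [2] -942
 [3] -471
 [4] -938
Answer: 2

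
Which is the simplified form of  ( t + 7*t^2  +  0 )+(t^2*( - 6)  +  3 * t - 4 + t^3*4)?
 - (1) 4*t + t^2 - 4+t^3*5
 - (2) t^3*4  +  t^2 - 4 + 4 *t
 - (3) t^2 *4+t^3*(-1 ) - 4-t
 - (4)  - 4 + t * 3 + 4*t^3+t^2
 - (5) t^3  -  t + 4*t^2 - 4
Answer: 2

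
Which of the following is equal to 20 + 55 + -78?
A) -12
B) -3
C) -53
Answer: B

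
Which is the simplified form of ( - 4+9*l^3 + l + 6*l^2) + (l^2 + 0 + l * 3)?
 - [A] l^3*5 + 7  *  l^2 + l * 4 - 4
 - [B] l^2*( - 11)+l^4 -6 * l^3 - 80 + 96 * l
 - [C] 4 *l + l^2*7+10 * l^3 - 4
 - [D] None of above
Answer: D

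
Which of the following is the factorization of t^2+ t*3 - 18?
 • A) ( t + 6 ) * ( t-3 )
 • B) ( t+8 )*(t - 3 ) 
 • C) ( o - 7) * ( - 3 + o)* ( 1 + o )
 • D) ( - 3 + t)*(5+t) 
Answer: A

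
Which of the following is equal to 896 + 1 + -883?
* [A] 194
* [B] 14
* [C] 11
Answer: B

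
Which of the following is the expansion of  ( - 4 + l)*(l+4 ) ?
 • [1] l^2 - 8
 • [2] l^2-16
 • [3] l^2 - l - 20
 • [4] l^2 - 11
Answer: 2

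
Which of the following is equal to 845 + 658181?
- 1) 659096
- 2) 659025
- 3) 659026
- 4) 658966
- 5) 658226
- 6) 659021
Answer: 3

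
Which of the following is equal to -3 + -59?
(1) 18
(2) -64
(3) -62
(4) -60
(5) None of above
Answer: 3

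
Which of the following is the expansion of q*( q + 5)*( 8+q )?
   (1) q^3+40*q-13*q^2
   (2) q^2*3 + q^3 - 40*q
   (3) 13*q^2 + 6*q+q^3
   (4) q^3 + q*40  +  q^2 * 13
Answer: 4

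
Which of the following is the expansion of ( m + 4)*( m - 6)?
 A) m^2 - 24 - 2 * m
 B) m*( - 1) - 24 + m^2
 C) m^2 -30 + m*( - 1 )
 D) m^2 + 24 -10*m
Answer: A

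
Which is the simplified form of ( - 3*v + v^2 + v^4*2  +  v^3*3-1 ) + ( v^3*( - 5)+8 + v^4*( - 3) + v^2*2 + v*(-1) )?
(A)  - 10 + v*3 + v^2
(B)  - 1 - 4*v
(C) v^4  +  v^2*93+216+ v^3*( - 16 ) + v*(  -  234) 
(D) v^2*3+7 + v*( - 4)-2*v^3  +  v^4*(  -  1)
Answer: D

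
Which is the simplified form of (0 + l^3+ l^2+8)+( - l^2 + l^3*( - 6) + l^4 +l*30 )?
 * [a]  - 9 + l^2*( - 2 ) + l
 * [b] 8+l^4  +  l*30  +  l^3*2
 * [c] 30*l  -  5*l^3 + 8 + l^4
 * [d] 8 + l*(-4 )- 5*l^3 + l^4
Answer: c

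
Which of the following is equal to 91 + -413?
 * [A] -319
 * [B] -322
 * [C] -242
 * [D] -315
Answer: B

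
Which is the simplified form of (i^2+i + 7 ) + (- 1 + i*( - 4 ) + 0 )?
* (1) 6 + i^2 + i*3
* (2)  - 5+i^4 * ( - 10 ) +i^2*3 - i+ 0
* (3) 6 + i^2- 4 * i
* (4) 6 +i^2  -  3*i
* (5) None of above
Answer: 4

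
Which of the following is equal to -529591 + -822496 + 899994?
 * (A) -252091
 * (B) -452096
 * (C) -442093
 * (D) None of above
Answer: D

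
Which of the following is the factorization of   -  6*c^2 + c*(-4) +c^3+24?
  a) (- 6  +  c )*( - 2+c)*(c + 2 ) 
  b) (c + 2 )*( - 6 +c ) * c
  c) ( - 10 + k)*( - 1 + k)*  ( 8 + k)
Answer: a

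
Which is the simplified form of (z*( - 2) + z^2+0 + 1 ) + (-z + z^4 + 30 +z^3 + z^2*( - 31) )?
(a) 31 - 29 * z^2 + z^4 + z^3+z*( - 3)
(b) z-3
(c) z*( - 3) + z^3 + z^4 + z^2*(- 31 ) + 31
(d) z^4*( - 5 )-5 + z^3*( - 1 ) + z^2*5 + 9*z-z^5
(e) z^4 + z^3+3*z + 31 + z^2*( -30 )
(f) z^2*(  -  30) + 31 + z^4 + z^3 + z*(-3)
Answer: f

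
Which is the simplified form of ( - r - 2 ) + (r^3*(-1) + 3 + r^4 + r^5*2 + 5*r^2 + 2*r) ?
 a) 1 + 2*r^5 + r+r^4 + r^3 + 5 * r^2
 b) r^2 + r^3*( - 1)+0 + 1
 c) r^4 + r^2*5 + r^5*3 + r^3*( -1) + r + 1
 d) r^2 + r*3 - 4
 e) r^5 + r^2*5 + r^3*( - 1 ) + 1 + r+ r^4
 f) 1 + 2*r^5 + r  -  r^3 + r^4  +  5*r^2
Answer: f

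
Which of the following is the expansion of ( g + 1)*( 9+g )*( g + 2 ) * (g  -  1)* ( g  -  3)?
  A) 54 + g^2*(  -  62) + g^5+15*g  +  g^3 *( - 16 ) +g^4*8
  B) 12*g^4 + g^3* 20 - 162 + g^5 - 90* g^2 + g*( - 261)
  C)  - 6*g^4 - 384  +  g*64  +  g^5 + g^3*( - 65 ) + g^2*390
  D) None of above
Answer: A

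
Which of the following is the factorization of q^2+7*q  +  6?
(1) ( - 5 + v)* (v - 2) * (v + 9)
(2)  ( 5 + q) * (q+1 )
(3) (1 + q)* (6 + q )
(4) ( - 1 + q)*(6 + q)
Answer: 3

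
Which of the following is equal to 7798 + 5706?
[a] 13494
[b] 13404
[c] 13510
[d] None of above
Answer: d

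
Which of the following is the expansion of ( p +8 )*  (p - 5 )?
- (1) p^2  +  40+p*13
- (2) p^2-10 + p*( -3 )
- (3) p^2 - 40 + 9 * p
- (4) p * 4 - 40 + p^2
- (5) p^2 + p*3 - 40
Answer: 5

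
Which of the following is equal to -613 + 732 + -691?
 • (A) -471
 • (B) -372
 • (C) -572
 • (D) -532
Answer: C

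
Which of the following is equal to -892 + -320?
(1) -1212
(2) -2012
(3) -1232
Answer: 1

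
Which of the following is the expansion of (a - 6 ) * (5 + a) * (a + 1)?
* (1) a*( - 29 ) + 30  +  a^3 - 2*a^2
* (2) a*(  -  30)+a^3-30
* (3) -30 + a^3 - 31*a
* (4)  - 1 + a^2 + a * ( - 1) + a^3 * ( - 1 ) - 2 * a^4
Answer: 3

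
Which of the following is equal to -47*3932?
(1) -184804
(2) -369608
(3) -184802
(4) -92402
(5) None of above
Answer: 1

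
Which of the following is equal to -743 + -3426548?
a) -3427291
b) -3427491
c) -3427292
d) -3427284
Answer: a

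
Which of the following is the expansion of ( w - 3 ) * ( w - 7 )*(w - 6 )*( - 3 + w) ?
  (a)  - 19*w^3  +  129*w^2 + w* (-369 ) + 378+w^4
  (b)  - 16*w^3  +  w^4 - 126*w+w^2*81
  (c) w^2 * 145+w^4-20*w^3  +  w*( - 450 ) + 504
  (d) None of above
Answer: a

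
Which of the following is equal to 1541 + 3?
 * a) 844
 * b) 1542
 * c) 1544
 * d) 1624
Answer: c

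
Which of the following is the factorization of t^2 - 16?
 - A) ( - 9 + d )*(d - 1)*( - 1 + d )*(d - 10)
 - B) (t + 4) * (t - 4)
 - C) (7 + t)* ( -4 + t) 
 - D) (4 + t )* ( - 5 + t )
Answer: B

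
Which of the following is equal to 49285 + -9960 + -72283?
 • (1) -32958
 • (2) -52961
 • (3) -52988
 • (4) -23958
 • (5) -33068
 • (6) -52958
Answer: 1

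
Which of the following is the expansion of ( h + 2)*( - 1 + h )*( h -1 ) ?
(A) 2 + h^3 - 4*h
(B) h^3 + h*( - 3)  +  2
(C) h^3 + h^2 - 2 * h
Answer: B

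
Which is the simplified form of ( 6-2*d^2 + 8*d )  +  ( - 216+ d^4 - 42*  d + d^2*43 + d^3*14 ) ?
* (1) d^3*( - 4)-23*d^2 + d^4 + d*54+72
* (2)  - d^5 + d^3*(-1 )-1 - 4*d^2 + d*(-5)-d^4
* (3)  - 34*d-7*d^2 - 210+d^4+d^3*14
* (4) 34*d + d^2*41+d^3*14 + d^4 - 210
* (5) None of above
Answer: 5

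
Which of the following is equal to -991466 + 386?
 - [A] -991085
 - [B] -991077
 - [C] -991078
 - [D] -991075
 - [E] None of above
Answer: E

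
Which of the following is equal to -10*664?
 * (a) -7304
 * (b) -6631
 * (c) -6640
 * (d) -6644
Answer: c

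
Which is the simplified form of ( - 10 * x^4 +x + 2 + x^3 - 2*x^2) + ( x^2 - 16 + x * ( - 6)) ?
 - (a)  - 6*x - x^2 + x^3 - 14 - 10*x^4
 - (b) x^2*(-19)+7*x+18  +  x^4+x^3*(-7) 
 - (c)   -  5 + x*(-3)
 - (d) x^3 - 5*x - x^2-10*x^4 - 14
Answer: d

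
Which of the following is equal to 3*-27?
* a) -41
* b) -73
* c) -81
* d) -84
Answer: c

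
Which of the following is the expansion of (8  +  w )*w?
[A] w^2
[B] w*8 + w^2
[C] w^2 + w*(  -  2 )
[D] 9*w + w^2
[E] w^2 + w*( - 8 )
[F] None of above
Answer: B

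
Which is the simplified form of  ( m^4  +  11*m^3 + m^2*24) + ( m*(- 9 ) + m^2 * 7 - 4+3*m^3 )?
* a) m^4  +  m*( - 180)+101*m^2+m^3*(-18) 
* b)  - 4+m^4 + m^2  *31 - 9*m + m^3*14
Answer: b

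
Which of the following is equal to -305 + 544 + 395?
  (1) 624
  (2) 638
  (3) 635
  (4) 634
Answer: 4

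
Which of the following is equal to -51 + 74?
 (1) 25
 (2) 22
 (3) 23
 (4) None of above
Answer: 3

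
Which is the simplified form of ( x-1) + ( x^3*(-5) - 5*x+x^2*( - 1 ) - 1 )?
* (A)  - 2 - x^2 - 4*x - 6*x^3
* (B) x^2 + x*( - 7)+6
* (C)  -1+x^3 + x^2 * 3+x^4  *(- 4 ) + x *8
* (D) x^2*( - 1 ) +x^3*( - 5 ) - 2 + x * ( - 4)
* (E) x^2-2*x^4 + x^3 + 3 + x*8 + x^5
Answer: D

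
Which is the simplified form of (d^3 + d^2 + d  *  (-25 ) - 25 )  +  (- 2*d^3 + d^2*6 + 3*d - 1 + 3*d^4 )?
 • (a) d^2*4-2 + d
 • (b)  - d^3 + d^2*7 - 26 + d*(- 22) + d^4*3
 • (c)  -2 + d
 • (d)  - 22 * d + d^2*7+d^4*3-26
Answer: b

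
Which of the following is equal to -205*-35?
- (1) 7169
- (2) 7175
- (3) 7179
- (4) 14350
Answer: 2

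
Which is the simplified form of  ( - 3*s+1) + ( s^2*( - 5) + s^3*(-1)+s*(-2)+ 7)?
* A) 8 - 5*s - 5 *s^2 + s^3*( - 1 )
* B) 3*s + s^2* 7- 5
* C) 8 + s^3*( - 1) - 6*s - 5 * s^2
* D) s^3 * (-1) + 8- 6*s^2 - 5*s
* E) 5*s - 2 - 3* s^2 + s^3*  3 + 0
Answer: A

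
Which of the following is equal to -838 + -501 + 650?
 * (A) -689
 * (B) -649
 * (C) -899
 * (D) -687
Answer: A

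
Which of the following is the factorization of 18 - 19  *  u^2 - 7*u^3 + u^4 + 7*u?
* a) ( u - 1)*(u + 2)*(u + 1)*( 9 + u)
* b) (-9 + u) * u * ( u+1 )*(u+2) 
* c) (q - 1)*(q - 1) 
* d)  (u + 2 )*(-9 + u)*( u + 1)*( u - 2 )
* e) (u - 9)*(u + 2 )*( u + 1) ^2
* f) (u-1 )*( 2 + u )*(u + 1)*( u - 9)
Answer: f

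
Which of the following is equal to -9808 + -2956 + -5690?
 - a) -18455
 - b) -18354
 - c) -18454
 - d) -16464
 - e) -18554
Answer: c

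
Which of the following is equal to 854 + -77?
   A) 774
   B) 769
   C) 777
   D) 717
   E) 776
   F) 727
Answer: C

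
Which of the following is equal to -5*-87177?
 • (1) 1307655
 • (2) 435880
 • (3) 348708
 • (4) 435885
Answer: 4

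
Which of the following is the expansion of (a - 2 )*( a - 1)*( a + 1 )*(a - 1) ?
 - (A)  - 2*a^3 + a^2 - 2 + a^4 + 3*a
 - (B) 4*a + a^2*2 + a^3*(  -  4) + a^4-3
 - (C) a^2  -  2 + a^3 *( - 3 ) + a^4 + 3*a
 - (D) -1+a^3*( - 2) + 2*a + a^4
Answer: C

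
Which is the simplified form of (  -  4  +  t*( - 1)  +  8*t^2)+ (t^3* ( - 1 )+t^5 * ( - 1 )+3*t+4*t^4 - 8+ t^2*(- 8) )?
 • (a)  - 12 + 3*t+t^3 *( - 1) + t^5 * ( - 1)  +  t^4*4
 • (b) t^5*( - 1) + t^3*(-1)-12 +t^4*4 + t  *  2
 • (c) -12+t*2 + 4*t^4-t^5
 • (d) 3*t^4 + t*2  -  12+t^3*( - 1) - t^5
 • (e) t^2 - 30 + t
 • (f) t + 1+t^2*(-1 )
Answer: b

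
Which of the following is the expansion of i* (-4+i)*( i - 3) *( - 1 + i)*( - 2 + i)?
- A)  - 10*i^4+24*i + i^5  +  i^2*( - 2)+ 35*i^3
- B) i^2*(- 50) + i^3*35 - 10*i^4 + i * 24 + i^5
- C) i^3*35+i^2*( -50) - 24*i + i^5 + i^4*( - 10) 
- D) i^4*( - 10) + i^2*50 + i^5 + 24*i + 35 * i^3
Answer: B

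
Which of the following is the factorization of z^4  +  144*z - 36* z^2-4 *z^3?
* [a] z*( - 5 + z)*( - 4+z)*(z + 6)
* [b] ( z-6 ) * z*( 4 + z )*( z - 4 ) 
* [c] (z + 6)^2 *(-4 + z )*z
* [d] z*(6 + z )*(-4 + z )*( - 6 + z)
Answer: d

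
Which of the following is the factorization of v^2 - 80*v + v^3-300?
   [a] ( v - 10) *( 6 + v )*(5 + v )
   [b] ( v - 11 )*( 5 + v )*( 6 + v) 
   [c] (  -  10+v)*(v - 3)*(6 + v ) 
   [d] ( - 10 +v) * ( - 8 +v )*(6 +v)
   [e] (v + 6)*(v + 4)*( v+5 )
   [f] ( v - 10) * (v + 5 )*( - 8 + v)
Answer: a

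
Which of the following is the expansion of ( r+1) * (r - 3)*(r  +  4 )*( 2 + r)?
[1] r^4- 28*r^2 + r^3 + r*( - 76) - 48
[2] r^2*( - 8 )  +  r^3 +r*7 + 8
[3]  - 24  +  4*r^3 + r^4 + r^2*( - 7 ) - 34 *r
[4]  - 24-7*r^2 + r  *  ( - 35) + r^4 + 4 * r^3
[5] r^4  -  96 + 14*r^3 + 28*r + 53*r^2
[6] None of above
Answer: 3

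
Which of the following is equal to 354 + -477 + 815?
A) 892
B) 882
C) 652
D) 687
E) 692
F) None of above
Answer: E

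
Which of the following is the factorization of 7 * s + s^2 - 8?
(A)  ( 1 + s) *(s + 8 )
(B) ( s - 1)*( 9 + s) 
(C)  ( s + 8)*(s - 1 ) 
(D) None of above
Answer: C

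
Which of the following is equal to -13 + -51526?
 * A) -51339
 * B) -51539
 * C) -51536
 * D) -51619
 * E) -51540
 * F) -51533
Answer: B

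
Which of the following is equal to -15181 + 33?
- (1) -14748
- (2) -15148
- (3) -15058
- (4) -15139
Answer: 2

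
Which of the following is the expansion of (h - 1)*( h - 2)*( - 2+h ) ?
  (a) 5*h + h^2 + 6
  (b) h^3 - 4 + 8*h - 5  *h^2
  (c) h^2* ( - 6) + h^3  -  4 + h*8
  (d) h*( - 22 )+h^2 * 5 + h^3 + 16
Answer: b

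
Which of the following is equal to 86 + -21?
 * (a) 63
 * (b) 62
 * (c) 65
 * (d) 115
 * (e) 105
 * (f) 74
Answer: c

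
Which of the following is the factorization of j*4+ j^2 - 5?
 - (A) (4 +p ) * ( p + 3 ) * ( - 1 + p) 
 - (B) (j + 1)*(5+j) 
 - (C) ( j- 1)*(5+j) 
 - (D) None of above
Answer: C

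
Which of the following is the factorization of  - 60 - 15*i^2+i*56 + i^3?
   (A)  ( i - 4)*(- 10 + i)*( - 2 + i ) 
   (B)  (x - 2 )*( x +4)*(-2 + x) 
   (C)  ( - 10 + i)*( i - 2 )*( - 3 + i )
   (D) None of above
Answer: C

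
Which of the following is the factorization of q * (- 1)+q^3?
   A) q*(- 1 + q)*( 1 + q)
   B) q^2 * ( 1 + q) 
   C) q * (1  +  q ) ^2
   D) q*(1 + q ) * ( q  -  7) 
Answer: A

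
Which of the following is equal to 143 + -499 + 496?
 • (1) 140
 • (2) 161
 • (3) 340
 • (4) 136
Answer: 1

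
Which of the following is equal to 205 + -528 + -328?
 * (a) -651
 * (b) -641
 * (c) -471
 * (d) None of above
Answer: a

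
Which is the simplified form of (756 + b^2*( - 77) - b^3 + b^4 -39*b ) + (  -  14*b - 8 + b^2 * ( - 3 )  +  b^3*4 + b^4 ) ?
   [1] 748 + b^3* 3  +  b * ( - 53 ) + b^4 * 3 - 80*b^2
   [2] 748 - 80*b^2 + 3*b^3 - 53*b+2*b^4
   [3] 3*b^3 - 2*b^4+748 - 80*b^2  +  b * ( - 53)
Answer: 2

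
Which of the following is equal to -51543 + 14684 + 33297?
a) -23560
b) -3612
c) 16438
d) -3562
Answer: d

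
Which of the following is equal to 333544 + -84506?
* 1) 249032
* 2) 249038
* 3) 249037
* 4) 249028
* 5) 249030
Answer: 2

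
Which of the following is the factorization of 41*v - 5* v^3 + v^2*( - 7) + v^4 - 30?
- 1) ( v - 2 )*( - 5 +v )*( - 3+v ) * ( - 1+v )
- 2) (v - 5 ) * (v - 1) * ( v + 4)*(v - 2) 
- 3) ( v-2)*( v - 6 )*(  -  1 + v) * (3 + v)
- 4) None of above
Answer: 4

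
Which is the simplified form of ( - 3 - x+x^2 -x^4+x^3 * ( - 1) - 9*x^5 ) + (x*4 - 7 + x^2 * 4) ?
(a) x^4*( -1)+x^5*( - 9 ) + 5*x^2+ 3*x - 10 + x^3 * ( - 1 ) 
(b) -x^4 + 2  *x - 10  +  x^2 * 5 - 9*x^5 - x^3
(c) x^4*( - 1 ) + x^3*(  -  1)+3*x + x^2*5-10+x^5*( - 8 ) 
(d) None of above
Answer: a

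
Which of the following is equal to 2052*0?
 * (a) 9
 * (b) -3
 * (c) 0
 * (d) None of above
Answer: c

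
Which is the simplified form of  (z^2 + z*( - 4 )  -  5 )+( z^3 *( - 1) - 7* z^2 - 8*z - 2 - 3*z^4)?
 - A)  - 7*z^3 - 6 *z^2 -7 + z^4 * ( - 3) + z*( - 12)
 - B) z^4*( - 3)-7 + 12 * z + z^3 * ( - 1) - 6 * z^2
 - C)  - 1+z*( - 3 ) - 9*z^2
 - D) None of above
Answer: D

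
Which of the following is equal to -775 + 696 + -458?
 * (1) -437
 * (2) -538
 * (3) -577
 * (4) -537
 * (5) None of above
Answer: 4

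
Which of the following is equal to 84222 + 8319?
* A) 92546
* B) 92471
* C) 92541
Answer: C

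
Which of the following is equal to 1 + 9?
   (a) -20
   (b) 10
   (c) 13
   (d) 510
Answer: b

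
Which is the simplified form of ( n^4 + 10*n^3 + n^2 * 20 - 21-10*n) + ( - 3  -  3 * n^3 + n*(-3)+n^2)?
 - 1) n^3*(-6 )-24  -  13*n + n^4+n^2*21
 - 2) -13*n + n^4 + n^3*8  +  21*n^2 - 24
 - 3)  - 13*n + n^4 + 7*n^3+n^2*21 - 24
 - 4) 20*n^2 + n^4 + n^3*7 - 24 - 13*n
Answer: 3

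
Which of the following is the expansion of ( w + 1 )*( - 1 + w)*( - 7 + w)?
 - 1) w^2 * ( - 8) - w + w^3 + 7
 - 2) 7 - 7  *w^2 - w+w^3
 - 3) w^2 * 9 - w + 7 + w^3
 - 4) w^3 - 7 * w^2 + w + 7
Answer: 2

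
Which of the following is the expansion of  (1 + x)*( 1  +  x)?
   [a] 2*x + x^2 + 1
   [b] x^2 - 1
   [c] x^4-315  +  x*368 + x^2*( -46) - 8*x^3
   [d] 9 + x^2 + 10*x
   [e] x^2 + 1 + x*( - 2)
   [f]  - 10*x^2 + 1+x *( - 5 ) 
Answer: a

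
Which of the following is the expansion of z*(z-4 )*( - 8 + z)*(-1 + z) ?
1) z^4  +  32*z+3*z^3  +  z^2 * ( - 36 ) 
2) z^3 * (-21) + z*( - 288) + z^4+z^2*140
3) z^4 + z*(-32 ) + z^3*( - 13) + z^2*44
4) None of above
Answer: 3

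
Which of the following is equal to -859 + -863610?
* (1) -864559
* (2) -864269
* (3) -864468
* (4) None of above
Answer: 4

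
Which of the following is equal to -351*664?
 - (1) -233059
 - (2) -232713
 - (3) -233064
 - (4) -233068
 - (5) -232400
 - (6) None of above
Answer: 3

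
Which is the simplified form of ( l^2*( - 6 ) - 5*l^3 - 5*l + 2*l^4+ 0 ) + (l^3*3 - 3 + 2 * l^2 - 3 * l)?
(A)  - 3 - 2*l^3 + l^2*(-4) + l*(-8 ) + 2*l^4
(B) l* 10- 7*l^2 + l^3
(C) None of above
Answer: A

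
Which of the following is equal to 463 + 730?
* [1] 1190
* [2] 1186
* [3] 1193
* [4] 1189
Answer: 3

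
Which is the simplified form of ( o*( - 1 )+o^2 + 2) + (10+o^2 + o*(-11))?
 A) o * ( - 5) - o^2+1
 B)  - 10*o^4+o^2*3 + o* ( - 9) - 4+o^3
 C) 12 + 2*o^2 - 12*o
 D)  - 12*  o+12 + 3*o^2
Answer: C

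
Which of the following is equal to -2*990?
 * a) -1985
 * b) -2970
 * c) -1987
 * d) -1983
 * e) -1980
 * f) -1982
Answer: e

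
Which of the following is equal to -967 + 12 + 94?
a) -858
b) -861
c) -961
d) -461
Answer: b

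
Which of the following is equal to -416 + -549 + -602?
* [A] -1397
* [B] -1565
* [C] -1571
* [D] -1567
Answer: D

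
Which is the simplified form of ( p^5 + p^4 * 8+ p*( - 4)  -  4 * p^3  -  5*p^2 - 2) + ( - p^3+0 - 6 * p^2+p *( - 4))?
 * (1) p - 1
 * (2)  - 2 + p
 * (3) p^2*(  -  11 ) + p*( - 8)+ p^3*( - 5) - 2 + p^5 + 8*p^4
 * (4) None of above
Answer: 3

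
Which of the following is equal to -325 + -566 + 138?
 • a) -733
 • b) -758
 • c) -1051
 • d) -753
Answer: d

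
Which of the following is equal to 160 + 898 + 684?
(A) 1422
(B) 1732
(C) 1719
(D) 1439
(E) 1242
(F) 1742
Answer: F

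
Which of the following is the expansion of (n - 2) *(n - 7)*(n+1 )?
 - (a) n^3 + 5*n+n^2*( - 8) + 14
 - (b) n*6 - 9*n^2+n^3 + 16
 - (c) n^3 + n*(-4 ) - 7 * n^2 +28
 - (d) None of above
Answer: a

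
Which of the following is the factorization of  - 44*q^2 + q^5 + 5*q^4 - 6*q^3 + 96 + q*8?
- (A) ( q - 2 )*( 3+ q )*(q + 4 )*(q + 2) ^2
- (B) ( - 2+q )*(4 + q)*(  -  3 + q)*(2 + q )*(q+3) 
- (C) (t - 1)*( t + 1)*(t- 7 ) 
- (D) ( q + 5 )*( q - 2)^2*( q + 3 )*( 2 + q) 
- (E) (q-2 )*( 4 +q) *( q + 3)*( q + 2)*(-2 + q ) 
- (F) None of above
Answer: E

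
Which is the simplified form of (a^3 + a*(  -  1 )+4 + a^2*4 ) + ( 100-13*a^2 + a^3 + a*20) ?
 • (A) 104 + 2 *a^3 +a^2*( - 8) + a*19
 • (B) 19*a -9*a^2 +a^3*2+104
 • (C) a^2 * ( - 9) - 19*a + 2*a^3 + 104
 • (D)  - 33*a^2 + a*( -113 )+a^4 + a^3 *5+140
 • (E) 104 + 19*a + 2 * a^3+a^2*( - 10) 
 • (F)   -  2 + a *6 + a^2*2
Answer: B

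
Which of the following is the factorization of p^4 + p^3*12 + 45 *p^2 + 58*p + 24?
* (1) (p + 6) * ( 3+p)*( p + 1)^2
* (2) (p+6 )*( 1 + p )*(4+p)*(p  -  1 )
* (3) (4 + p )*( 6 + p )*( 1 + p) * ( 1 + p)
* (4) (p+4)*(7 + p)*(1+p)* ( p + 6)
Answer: 3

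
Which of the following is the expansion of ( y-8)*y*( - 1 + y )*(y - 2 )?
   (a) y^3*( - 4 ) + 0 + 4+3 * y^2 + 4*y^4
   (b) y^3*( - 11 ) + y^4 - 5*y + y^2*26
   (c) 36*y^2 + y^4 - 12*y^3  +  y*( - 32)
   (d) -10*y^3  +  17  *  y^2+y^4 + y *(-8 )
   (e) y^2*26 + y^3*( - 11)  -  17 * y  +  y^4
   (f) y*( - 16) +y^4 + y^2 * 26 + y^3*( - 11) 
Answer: f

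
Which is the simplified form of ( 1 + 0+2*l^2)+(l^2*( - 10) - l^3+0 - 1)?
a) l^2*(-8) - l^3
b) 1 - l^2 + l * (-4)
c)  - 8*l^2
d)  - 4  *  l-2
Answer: a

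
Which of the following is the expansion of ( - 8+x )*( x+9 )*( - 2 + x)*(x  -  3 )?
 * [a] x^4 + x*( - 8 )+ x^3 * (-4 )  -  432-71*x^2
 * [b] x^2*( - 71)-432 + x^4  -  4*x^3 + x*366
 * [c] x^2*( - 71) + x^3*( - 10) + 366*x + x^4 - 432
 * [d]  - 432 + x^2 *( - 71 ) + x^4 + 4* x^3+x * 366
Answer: b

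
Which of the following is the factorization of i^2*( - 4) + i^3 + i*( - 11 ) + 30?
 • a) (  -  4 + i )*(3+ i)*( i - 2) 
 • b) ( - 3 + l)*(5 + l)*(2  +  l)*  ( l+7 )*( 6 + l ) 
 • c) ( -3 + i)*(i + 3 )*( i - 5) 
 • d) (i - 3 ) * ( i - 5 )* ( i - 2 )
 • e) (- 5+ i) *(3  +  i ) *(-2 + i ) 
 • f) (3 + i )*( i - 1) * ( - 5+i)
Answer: e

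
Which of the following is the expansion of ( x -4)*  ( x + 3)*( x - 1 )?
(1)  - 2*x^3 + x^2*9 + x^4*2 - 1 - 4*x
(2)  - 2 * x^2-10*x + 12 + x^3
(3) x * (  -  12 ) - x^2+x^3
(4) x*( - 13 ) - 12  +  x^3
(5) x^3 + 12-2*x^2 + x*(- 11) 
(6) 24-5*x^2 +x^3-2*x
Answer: 5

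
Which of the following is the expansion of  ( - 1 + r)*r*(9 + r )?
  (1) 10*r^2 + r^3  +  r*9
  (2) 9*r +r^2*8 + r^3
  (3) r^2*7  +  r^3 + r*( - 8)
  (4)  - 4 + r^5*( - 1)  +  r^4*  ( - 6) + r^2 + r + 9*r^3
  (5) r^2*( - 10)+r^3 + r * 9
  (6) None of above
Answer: 6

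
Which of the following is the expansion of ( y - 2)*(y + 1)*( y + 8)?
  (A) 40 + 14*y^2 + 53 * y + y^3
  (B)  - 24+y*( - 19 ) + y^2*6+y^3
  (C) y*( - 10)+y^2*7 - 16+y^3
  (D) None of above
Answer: C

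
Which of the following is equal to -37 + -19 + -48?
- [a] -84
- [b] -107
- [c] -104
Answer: c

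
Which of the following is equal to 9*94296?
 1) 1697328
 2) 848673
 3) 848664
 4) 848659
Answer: 3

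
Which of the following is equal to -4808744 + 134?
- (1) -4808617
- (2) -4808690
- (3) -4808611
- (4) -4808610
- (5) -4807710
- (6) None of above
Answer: 4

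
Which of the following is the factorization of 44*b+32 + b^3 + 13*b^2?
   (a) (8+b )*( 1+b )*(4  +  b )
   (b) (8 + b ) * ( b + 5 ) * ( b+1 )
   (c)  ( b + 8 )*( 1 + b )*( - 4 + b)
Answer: a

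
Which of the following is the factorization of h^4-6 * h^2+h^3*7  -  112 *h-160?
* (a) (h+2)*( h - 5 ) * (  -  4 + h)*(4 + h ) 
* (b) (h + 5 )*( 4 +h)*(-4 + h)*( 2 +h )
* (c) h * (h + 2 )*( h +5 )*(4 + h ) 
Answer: b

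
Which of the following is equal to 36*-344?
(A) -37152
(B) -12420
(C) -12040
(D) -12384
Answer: D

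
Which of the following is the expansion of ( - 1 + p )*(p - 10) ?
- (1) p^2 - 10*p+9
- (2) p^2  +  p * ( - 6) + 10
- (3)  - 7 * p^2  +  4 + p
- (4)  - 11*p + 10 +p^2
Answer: 4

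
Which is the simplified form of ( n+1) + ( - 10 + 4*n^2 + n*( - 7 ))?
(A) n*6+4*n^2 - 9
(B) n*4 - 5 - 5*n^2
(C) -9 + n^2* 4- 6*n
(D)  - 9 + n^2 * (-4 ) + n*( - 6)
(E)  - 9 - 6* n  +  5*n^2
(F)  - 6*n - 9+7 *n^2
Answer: C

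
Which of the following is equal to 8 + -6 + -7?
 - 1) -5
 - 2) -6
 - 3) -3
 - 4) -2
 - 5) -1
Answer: 1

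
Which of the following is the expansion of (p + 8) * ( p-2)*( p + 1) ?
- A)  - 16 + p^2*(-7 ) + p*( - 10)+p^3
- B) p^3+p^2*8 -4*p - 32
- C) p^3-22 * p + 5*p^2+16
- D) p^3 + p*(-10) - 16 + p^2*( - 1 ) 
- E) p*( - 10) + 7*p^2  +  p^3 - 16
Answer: E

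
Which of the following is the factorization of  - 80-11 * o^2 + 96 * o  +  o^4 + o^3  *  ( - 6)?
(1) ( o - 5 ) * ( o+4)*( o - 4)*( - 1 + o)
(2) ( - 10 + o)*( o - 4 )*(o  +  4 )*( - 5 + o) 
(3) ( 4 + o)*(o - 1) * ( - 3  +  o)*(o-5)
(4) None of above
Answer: 1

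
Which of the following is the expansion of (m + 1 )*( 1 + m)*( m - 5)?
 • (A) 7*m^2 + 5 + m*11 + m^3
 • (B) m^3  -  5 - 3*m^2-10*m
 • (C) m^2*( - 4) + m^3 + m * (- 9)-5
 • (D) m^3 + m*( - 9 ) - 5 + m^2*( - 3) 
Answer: D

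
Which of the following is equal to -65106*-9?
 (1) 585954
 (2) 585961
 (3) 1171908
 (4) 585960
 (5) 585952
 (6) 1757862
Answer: 1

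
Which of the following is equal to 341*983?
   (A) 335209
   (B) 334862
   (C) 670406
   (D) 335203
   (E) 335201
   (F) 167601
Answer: D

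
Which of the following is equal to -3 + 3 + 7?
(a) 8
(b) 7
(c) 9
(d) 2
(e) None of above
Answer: b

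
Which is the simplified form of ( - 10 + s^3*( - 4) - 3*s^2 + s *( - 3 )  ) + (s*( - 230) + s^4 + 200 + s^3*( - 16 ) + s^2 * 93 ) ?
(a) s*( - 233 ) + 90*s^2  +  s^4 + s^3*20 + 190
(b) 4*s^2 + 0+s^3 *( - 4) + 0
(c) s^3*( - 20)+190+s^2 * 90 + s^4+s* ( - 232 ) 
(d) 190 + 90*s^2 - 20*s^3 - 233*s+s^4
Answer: d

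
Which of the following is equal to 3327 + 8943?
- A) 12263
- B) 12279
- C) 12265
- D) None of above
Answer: D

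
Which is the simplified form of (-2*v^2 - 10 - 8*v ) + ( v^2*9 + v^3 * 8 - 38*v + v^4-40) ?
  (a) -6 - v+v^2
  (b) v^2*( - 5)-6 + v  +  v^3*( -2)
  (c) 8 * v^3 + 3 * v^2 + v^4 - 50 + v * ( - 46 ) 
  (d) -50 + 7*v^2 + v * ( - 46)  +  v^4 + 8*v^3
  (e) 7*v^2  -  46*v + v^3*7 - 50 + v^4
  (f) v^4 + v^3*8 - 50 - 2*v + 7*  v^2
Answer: d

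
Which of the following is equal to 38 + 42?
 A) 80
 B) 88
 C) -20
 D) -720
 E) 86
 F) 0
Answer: A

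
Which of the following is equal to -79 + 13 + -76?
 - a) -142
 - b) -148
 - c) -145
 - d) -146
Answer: a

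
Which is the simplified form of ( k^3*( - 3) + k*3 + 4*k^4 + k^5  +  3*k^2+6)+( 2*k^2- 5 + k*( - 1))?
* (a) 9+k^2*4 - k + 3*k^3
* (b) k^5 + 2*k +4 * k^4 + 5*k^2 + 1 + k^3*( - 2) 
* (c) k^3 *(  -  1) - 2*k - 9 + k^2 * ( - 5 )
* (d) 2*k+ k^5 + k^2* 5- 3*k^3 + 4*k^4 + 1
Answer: d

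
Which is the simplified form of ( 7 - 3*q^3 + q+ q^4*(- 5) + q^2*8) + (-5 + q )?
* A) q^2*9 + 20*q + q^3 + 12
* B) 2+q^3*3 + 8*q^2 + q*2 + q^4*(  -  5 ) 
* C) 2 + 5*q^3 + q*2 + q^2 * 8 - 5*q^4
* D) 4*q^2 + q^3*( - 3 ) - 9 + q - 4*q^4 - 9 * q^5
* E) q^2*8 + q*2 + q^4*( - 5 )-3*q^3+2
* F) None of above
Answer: E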